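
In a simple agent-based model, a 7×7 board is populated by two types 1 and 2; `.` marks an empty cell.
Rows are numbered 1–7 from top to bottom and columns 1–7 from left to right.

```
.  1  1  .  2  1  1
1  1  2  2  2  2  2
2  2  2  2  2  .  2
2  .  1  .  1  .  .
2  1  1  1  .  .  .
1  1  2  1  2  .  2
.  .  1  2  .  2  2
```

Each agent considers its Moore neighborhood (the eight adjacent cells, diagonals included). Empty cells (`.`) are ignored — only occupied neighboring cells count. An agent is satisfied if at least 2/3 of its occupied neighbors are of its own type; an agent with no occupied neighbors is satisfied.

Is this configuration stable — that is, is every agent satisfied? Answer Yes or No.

Row 1: (1,2)1 3/4 satisfied · (1,3)1 2/4 not · (1,5)2 3/4 satisfied · (1,6)1 1/5 not · (1,7)1 1/3 not
Row 2: (2,1)1 2/4 not · (2,2)1 3/7 not · (2,3)2 4/7 not · (2,4)2 6/7 satisfied · (2,5)2 5/6 satisfied · (2,6)2 5/7 satisfied · (2,7)2 2/4 not
Row 3: (3,1)2 2/4 not · (3,2)2 4/7 not · (3,3)2 4/6 satisfied · (3,4)2 5/7 satisfied · (3,5)2 4/5 satisfied · (3,7)2 2/2 satisfied
Row 4: (4,1)2 3/4 satisfied · (4,3)1 3/6 not · (4,5)1 1/3 not
Row 5: (5,1)2 1/4 not · (5,2)1 4/7 not · (5,3)1 5/6 satisfied · (5,4)1 4/6 satisfied
Row 6: (6,1)1 2/3 satisfied · (6,2)1 4/6 satisfied · (6,3)2 1/7 not · (6,4)1 3/6 not · (6,5)2 2/4 not · (6,7)2 2/2 satisfied
Row 7: (7,3)1 2/4 not · (7,4)2 2/4 not · (7,6)2 3/3 satisfied · (7,7)2 2/2 satisfied
For instance (1,3) has only 2/4 same-type neighbors, below 2/3.

No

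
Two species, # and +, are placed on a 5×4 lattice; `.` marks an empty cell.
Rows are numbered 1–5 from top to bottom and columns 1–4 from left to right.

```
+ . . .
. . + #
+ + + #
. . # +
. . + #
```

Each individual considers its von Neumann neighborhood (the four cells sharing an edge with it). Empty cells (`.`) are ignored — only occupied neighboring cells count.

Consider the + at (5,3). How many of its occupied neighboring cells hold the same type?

0

Occupied neighbors of (5,3): (4,3)=#, (5,4)=#.
Same type (+): 0 of 2.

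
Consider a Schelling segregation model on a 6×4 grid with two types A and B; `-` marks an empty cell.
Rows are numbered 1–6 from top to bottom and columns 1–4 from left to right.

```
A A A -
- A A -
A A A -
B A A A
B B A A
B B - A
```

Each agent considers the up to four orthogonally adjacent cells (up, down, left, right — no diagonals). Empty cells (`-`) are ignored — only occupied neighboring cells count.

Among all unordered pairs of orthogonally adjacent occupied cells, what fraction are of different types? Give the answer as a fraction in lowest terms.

2/13

Scan each occupied cell's neighbors to the right and below so each pair is counted once.
From row 1: 0 unlike of 4 pairs (running 0/4).
From row 2: 0 unlike of 3 pairs (running 0/7).
From row 3: 1 unlike of 5 pairs (running 1/12).
From row 4: 2 unlike of 7 pairs (running 3/19).
From row 5: 1 unlike of 6 pairs (running 4/25).
From row 6: 0 unlike of 1 pairs (running 4/26).
Total adjacent occupied pairs: 26; unlike-type pairs: 4.
4/26 reduces to 2/13.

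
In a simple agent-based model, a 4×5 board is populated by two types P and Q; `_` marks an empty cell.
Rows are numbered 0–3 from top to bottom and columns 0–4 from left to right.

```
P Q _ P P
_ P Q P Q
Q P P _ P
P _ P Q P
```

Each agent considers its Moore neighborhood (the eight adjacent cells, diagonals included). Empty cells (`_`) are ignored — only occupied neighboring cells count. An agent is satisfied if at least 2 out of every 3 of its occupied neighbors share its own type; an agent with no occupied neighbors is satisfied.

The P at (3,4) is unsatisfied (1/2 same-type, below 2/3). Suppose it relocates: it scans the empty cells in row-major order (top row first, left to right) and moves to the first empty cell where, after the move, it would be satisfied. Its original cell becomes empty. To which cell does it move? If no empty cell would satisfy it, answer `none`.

(3,1)

Vacating (3,4). Empty cells in order:
  (0,2): 3/5 same-type → still unsatisfied.
  (1,0): 3/5 same-type → still unsatisfied.
  (2,3): 4/7 same-type → still unsatisfied.
  (3,1): 4/5 same-type → satisfied — stop here.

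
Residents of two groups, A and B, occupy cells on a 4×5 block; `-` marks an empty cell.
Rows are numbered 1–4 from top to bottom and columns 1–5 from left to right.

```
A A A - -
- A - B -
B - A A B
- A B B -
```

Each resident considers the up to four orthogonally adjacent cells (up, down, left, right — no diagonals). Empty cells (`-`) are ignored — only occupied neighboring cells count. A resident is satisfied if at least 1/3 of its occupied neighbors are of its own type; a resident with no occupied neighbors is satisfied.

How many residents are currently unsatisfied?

Row 1: (1,1)A 1/1 ✓ · (1,2)A 3/3 ✓ · (1,3)A 1/1 ✓
Row 2: (2,2)A 1/1 ✓ · (2,4)B 0/1 ✗
Row 3: (3,1)B 0/0 ✓ · (3,3)A 1/2 ✓ · (3,4)A 1/4 ✗ · (3,5)B 0/1 ✗
Row 4: (4,2)A 0/1 ✗ · (4,3)B 1/3 ✓ · (4,4)B 1/2 ✓
Unsatisfied: (2,4), (3,4), (3,5), (4,2) — 4 in total.

4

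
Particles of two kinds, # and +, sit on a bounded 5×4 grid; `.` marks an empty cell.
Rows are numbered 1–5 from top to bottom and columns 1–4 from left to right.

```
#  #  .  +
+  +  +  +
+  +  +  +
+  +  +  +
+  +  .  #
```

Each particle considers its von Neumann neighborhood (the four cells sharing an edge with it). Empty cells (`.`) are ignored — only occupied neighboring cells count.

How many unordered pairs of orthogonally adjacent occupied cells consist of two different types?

Scan each occupied cell's neighbors to the right and below so each pair is counted once.
Row 1: #(1,1)–#(1,2)= #(1,1)–+(2,1)≠ #(1,2)–+(2,2)≠ +(1,4)–+(2,4)=  → 2/4 unlike.
Row 2: +(2,1)–+(2,2)= +(2,1)–+(3,1)= +(2,2)–+(2,3)= +(2,2)–+(3,2)= +(2,3)–+(2,4)= +(2,3)–+(3,3)= +(2,4)–+(3,4)=  → 0/7 unlike.
Row 3: +(3,1)–+(3,2)= +(3,1)–+(4,1)= +(3,2)–+(3,3)= +(3,2)–+(4,2)= +(3,3)–+(3,4)= +(3,3)–+(4,3)= +(3,4)–+(4,4)=  → 0/7 unlike.
Row 4: +(4,1)–+(4,2)= +(4,1)–+(5,1)= +(4,2)–+(4,3)= +(4,2)–+(5,2)= +(4,3)–+(4,4)= +(4,4)–#(5,4)≠  → 1/6 unlike.
Row 5: +(5,1)–+(5,2)=  → 0/1 unlike.
Total adjacent occupied pairs: 25; unlike-type pairs: 3.

3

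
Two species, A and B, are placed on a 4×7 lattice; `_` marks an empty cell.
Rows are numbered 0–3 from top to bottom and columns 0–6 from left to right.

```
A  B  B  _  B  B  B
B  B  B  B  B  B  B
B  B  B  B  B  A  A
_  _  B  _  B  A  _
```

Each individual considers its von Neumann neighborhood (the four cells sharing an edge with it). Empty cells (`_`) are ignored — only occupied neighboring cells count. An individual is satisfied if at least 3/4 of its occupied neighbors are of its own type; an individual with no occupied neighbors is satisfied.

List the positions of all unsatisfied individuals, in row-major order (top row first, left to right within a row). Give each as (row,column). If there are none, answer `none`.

(0,0), (0,1), (1,0), (1,6), (2,5), (2,6), (3,4), (3,5)

Row 0: (0,0)A 0/2 ✗ · (0,1)B 2/3 ✗ · (0,2)B 2/2 ✓ · (0,4)B 2/2 ✓ · (0,5)B 3/3 ✓ · (0,6)B 2/2 ✓
Row 1: (1,0)B 2/3 ✗ · (1,1)B 4/4 ✓ · (1,2)B 4/4 ✓ · (1,3)B 3/3 ✓ · (1,4)B 4/4 ✓ · (1,5)B 3/4 ✓ · (1,6)B 2/3 ✗
Row 2: (2,0)B 2/2 ✓ · (2,1)B 3/3 ✓ · (2,2)B 4/4 ✓ · (2,3)B 3/3 ✓ · (2,4)B 3/4 ✓ · (2,5)A 2/4 ✗ · (2,6)A 1/2 ✗
Row 3: (3,2)B 1/1 ✓ · (3,4)B 1/2 ✗ · (3,5)A 1/2 ✗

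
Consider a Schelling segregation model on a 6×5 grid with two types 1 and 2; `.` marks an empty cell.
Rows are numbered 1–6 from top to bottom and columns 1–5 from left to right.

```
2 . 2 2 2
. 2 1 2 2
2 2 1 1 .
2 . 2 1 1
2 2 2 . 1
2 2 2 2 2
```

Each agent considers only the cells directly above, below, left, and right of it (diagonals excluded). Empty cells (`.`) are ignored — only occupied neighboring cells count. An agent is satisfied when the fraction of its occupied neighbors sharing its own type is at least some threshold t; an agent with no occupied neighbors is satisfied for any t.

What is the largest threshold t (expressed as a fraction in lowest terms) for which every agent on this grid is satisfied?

(1,1)2 — no occupied neighbors
(1,3)2 1/2
(1,4)2 3/3
(1,5)2 2/2
(2,2)2 1/2
(2,3)1 1/4
(2,4)2 2/4
(2,5)2 2/2
(3,1)2 2/2
(3,2)2 2/3
(3,3)1 2/4
(3,4)1 2/3
(4,1)2 2/2
(4,3)2 1/3
(4,4)1 2/3
(4,5)1 2/2
(5,1)2 3/3
(5,2)2 3/3
(5,3)2 3/3
(5,5)1 1/2
(6,1)2 2/2
(6,2)2 3/3
(6,3)2 3/3
(6,4)2 2/2
(6,5)2 1/2
The smallest same-type fraction is 1/4 at (2,3), which reduces to 1/4. Any threshold above that leaves this agent unsatisfied.

1/4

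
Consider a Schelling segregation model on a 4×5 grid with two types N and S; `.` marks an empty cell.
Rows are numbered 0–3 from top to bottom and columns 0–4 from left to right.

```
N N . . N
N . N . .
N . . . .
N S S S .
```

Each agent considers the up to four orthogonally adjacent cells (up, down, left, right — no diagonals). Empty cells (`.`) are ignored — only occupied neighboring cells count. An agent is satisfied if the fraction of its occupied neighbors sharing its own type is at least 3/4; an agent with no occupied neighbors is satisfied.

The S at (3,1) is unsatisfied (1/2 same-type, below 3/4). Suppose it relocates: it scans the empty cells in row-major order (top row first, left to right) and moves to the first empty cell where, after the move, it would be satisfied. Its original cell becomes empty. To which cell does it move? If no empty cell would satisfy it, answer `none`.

Vacating (3,1). Empty cells in order:
  (0,2): 0/2 same-type → still unsatisfied.
  (0,3): 0/1 same-type → still unsatisfied.
  (1,1): 0/3 same-type → still unsatisfied.
  (1,3): 0/1 same-type → still unsatisfied.
  (1,4): 0/1 same-type → still unsatisfied.
  (2,1): 0/1 same-type → still unsatisfied.
  (2,2): 1/2 same-type → still unsatisfied.
  (2,3): 1/1 same-type → satisfied — stop here.

(2,3)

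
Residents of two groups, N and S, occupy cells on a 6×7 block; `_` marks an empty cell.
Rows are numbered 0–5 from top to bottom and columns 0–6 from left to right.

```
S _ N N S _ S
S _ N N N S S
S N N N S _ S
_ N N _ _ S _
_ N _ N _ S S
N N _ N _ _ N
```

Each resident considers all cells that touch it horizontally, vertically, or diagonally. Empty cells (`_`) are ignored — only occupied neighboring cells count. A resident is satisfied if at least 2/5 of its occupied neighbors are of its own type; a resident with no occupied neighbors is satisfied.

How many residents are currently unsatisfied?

Row 0: (0,0)S 1/1 ok · (0,2)N 3/3 ok · (0,3)N 4/5 ok · (0,4)S 1/4 unhappy · (0,6)S 2/2 ok
Row 1: (1,0)S 2/3 ok · (1,2)N 6/6 ok · (1,3)N 6/8 ok · (1,4)N 3/6 ok · (1,5)S 5/6 ok · (1,6)S 3/3 ok
Row 2: (2,0)S 1/3 unhappy · (2,1)N 4/6 ok · (2,2)N 6/6 ok · (2,3)N 5/6 ok · (2,4)S 2/5 ok · (2,6)S 3/3 ok
Row 3: (3,1)N 4/5 ok · (3,2)N 6/6 ok · (3,5)S 4/4 ok
Row 4: (4,1)N 4/4 ok · (4,3)N 2/2 ok · (4,5)S 2/3 ok · (4,6)S 2/3 ok
Row 5: (5,0)N 2/2 ok · (5,1)N 2/2 ok · (5,3)N 1/1 ok · (5,6)N 0/2 unhappy
Unsatisfied: (0,4), (2,0), (5,6) — 3 in total.

3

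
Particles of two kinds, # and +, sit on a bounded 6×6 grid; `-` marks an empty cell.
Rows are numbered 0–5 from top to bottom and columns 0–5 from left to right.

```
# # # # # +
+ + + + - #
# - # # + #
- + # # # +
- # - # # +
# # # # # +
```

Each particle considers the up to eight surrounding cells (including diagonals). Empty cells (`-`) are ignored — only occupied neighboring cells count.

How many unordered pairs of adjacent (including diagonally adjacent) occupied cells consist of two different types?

37

Scan each occupied cell's neighbors to the right and below (and the two forward diagonals) so each pair is counted once.
Row 0: #(0,0)–#(0,1)= #(0,0)–+(1,0)≠ #(0,0)–+(1,1)≠ #(0,1)–#(0,2)= #(0,1)–+(1,1)≠ #(0,1)–+(1,2)≠ #(0,1)–+(1,0)≠ #(0,2)–#(0,3)= #(0,2)–+(1,2)≠ #(0,2)–+(1,3)≠ #(0,2)–+(1,1)≠ #(0,3)–#(0,4)= #(0,3)–+(1,3)≠ #(0,3)–+(1,2)≠ #(0,4)–+(0,5)≠ #(0,4)–#(1,5)= #(0,4)–+(1,3)≠ +(0,5)–#(1,5)≠  → 13/18 unlike.
Row 1: +(1,0)–+(1,1)= +(1,0)–#(2,0)≠ +(1,1)–+(1,2)= +(1,1)–#(2,2)≠ +(1,1)–#(2,0)≠ +(1,2)–+(1,3)= +(1,2)–#(2,2)≠ +(1,2)–#(2,3)≠ +(1,3)–#(2,3)≠ +(1,3)–+(2,4)= +(1,3)–#(2,2)≠ #(1,5)–#(2,5)= #(1,5)–+(2,4)≠  → 8/13 unlike.
Row 2: #(2,0)–+(3,1)≠ #(2,2)–#(2,3)= #(2,2)–#(3,2)= #(2,2)–#(3,3)= #(2,2)–+(3,1)≠ #(2,3)–+(2,4)≠ #(2,3)–#(3,3)= #(2,3)–#(3,4)= #(2,3)–#(3,2)= +(2,4)–#(2,5)≠ +(2,4)–#(3,4)≠ +(2,4)–+(3,5)= +(2,4)–#(3,3)≠ #(2,5)–+(3,5)≠ #(2,5)–#(3,4)=  → 7/15 unlike.
Row 3: +(3,1)–#(3,2)≠ +(3,1)–#(4,1)≠ #(3,2)–#(3,3)= #(3,2)–#(4,3)= #(3,2)–#(4,1)= #(3,3)–#(3,4)= #(3,3)–#(4,3)= #(3,3)–#(4,4)= #(3,4)–+(3,5)≠ #(3,4)–#(4,4)= #(3,4)–+(4,5)≠ #(3,4)–#(4,3)= +(3,5)–+(4,5)= +(3,5)–#(4,4)≠  → 5/14 unlike.
Row 4: #(4,1)–#(5,1)= #(4,1)–#(5,2)= #(4,1)–#(5,0)= #(4,3)–#(4,4)= #(4,3)–#(5,3)= #(4,3)–#(5,4)= #(4,3)–#(5,2)= #(4,4)–+(4,5)≠ #(4,4)–#(5,4)= #(4,4)–+(5,5)≠ #(4,4)–#(5,3)= +(4,5)–+(5,5)= +(4,5)–#(5,4)≠  → 3/13 unlike.
Row 5: #(5,0)–#(5,1)= #(5,1)–#(5,2)= #(5,2)–#(5,3)= #(5,3)–#(5,4)= #(5,4)–+(5,5)≠  → 1/5 unlike.
Total adjacent occupied pairs: 78; unlike-type pairs: 37.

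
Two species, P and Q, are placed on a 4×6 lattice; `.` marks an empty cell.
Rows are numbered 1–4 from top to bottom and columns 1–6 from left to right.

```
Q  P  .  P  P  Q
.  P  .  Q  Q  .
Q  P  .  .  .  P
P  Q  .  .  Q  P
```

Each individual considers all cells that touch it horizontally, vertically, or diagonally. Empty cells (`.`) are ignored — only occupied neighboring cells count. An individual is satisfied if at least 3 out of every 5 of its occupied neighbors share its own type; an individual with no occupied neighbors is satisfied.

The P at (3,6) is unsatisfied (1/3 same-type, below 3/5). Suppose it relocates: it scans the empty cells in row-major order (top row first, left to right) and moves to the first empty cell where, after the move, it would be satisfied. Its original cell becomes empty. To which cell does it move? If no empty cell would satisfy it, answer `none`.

(1,3)

Vacating (3,6). Empty cells in order:
  (1,3): 3/4 same-type → satisfied — stop here.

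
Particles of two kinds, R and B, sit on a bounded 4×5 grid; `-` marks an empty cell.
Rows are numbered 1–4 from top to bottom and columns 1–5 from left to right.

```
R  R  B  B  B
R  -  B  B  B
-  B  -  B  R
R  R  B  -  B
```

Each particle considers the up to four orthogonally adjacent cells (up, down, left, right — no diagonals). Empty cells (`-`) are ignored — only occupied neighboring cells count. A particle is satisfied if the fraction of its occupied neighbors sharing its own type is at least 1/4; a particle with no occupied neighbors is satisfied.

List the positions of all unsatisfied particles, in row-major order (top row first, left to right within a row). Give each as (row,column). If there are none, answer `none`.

(3,2), (3,5), (4,3), (4,5)

(1,1)R 2/2 satisfied
(1,2)R 1/2 satisfied
(1,3)B 2/3 satisfied
(1,4)B 3/3 satisfied
(1,5)B 2/2 satisfied
(2,1)R 1/1 satisfied
(2,3)B 2/2 satisfied
(2,4)B 4/4 satisfied
(2,5)B 2/3 satisfied
(3,2)B 0/1 not
(3,4)B 1/2 satisfied
(3,5)R 0/3 not
(4,1)R 1/1 satisfied
(4,2)R 1/3 satisfied
(4,3)B 0/1 not
(4,5)B 0/1 not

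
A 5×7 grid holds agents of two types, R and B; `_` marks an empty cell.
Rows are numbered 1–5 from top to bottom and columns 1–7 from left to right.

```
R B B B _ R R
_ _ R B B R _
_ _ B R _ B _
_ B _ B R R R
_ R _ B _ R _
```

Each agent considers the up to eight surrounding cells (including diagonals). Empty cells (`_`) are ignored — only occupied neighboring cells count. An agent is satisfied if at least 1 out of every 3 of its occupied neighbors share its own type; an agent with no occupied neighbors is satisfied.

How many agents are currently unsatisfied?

Row 1: (1,1)R 0/1 ✗ · (1,2)B 1/3 ✓ · (1,3)B 3/4 ✓ · (1,4)B 3/4 ✓ · (1,6)R 2/3 ✓ · (1,7)R 2/2 ✓
Row 2: (2,3)R 1/6 ✗ · (2,4)B 4/6 ✓ · (2,5)B 3/6 ✓ · (2,6)R 2/4 ✓
Row 3: (3,3)B 3/5 ✓ · (3,4)R 2/6 ✓ · (3,6)B 1/5 ✗
Row 4: (4,2)B 1/2 ✓ · (4,4)B 2/4 ✓ · (4,5)R 3/6 ✓ · (4,6)R 3/4 ✓ · (4,7)R 2/3 ✓
Row 5: (5,2)R 0/1 ✗ · (5,4)B 1/2 ✓ · (5,6)R 3/3 ✓
Unsatisfied: (1,1), (2,3), (3,6), (5,2) — 4 in total.

4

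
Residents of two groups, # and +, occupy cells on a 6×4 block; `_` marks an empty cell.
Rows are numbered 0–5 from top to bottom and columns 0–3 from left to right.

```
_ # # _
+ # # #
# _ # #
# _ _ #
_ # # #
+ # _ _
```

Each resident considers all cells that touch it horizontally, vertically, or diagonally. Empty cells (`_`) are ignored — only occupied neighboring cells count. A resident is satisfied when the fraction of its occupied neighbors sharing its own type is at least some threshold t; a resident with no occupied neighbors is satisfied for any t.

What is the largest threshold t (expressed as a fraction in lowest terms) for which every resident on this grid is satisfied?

Row 0: (0,1)# 3/4 · (0,2)# 4/4
Row 1: (1,0)+ 0/3 · (1,1)# 5/6 · (1,2)# 6/6 · (1,3)# 4/4
Row 2: (2,0)# 2/3 · (2,2)# 5/5 · (2,3)# 4/4
Row 3: (3,0)# 2/2 · (3,3)# 4/4
Row 4: (4,1)# 3/4 · (4,2)# 4/4 · (4,3)# 2/2
Row 5: (5,0)+ 0/2 · (5,1)# 2/3
The smallest same-type fraction is 0/3 at (1,0), which reduces to 0/1. Any threshold above that leaves this resident unsatisfied.

0/1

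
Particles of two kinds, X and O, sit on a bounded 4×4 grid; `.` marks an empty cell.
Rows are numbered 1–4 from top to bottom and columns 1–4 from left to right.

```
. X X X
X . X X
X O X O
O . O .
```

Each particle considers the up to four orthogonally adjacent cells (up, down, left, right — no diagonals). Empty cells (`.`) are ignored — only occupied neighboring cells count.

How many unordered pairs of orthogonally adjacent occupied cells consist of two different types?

Scan each occupied cell's neighbors to the right and below so each pair is counted once.
Row 1: X(1,2)–X(1,3)= X(1,3)–X(1,4)= X(1,3)–X(2,3)= X(1,4)–X(2,4)=  → 0/4 unlike.
Row 2: X(2,1)–X(3,1)= X(2,3)–X(2,4)= X(2,3)–X(3,3)= X(2,4)–O(3,4)≠  → 1/4 unlike.
Row 3: X(3,1)–O(3,2)≠ X(3,1)–O(4,1)≠ O(3,2)–X(3,3)≠ X(3,3)–O(3,4)≠ X(3,3)–O(4,3)≠  → 5/5 unlike.
Total adjacent occupied pairs: 13; unlike-type pairs: 6.

6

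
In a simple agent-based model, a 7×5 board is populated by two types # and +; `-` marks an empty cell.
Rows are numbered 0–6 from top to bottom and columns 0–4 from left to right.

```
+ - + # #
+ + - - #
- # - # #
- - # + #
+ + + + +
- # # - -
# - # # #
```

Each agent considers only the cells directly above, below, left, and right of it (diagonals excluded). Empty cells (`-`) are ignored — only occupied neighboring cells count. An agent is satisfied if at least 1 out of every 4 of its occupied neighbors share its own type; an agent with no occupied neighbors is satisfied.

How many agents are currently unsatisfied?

(0,0)+ 1/1 satisfied
(0,2)+ 0/1 not
(0,3)# 1/2 satisfied
(0,4)# 2/2 satisfied
(1,0)+ 2/2 satisfied
(1,1)+ 1/2 satisfied
(1,4)# 2/2 satisfied
(2,1)# 0/1 not
(2,3)# 1/2 satisfied
(2,4)# 3/3 satisfied
(3,2)# 0/2 not
(3,3)+ 1/4 satisfied
(3,4)# 1/3 satisfied
(4,0)+ 1/1 satisfied
(4,1)+ 2/3 satisfied
(4,2)+ 2/4 satisfied
(4,3)+ 3/3 satisfied
(4,4)+ 1/2 satisfied
(5,1)# 1/2 satisfied
(5,2)# 2/3 satisfied
(6,0)# 0/0 satisfied
(6,2)# 2/2 satisfied
(6,3)# 2/2 satisfied
(6,4)# 1/1 satisfied
Unsatisfied: (0,2), (2,1), (3,2) — 3 in total.

3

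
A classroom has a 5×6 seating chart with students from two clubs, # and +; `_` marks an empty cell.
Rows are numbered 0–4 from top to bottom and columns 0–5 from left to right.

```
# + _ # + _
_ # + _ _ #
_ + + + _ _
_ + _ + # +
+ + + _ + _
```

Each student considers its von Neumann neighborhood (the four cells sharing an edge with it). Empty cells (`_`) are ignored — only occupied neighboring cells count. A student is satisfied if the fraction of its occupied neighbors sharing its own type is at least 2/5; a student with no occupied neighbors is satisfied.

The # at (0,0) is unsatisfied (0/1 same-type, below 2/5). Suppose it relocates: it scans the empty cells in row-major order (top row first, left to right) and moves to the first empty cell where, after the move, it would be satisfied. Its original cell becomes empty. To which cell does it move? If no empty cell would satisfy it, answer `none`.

Vacating (0,0). Empty cells in order:
  (0,2): 1/3 same-type → still unsatisfied.
  (0,5): 1/2 same-type → satisfied — stop here.

(0,5)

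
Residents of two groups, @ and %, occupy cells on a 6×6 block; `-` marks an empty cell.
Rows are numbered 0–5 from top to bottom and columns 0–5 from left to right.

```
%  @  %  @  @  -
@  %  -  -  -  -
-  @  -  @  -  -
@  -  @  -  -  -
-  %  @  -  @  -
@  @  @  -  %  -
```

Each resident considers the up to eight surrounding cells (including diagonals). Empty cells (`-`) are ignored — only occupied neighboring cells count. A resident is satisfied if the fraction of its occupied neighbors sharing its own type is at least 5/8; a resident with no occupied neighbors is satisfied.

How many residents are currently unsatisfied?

11

Row 0: (0,0)% 1/3 ✗ · (0,1)@ 1/4 ✗ · (0,2)% 1/3 ✗ · (0,3)@ 1/2 ✗ · (0,4)@ 1/1 ✓
Row 1: (1,0)@ 2/4 ✗ · (1,1)% 2/5 ✗
Row 2: (2,1)@ 3/4 ✓ · (2,3)@ 1/1 ✓
Row 3: (3,0)@ 1/2 ✗ · (3,2)@ 3/4 ✓
Row 4: (4,1)% 0/6 ✗ · (4,2)@ 3/4 ✓ · (4,4)@ 0/1 ✗
Row 5: (5,0)@ 1/2 ✗ · (5,1)@ 3/4 ✓ · (5,2)@ 2/3 ✓ · (5,4)% 0/1 ✗
Unsatisfied: (0,0), (0,1), (0,2), (0,3), (1,0), (1,1), (3,0), (4,1), (4,4), (5,0), (5,4) — 11 in total.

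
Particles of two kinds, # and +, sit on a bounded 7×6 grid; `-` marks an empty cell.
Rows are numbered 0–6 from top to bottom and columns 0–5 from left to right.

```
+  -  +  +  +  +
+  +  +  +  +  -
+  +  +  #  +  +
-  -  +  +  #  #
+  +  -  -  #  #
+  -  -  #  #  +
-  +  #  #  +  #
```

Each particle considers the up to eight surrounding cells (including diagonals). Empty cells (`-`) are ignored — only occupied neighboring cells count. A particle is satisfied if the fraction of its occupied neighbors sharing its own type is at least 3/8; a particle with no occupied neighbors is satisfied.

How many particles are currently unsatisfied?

Row 0: (0,0)+ 2/2 ✓ · (0,2)+ 4/4 ✓ · (0,3)+ 5/5 ✓ · (0,4)+ 4/4 ✓ · (0,5)+ 2/2 ✓
Row 1: (1,0)+ 4/4 ✓ · (1,1)+ 7/7 ✓ · (1,2)+ 6/7 ✓ · (1,3)+ 7/8 ✓ · (1,4)+ 6/7 ✓
Row 2: (2,0)+ 3/3 ✓ · (2,1)+ 6/6 ✓ · (2,2)+ 6/7 ✓ · (2,3)# 1/8 ✗ · (2,4)+ 4/7 ✓ · (2,5)+ 2/4 ✓
Row 3: (3,2)+ 4/5 ✓ · (3,3)+ 3/6 ✓ · (3,4)# 4/7 ✓ · (3,5)# 3/5 ✓
Row 4: (4,0)+ 2/2 ✓ · (4,1)+ 3/3 ✓ · (4,4)# 5/7 ✓ · (4,5)# 4/5 ✓
Row 5: (5,0)+ 3/3 ✓ · (5,3)# 4/5 ✓ · (5,4)# 5/7 ✓ · (5,5)+ 1/5 ✗
Row 6: (6,1)+ 1/2 ✓ · (6,2)# 2/3 ✓ · (6,3)# 3/4 ✓ · (6,4)+ 1/5 ✗ · (6,5)# 1/3 ✗
Unsatisfied: (2,3), (5,5), (6,4), (6,5) — 4 in total.

4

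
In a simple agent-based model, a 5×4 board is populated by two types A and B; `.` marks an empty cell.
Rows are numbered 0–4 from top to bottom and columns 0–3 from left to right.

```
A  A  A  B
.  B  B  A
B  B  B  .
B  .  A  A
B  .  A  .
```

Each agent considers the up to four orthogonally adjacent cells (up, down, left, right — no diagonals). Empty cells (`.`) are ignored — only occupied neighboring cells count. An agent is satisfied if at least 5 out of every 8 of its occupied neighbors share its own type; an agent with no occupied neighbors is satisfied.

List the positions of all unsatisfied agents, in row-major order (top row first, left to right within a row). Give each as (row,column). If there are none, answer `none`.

(0,2), (0,3), (1,2), (1,3)

Row 0: (0,0)A 1/1 ok · (0,1)A 2/3 ok · (0,2)A 1/3 unhappy · (0,3)B 0/2 unhappy
Row 1: (1,1)B 2/3 ok · (1,2)B 2/4 unhappy · (1,3)A 0/2 unhappy
Row 2: (2,0)B 2/2 ok · (2,1)B 3/3 ok · (2,2)B 2/3 ok
Row 3: (3,0)B 2/2 ok · (3,2)A 2/3 ok · (3,3)A 1/1 ok
Row 4: (4,0)B 1/1 ok · (4,2)A 1/1 ok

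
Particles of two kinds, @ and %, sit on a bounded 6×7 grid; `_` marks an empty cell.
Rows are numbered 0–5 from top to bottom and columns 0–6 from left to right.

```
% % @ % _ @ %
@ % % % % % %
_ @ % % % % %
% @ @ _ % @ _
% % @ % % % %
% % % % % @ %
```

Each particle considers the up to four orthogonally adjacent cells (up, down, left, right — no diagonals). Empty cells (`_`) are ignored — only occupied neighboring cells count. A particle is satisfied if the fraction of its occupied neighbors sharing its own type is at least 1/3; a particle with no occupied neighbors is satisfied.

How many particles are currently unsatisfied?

6

Row 0: (0,0)% 1/2 ✓ · (0,1)% 2/3 ✓ · (0,2)@ 0/3 ✗ · (0,3)% 1/2 ✓ · (0,5)@ 0/2 ✗ · (0,6)% 1/2 ✓
Row 1: (1,0)@ 0/2 ✗ · (1,1)% 2/4 ✓ · (1,2)% 3/4 ✓ · (1,3)% 4/4 ✓ · (1,4)% 3/3 ✓ · (1,5)% 3/4 ✓ · (1,6)% 3/3 ✓
Row 2: (2,1)@ 1/3 ✓ · (2,2)% 2/4 ✓ · (2,3)% 3/3 ✓ · (2,4)% 4/4 ✓ · (2,5)% 3/4 ✓ · (2,6)% 2/2 ✓
Row 3: (3,0)% 1/2 ✓ · (3,1)@ 2/4 ✓ · (3,2)@ 2/3 ✓ · (3,4)% 2/3 ✓ · (3,5)@ 0/3 ✗
Row 4: (4,0)% 3/3 ✓ · (4,1)% 2/4 ✓ · (4,2)@ 1/4 ✗ · (4,3)% 2/3 ✓ · (4,4)% 4/4 ✓ · (4,5)% 2/4 ✓ · (4,6)% 2/2 ✓
Row 5: (5,0)% 2/2 ✓ · (5,1)% 3/3 ✓ · (5,2)% 2/3 ✓ · (5,3)% 3/3 ✓ · (5,4)% 2/3 ✓ · (5,5)@ 0/3 ✗ · (5,6)% 1/2 ✓
Unsatisfied: (0,2), (0,5), (1,0), (3,5), (4,2), (5,5) — 6 in total.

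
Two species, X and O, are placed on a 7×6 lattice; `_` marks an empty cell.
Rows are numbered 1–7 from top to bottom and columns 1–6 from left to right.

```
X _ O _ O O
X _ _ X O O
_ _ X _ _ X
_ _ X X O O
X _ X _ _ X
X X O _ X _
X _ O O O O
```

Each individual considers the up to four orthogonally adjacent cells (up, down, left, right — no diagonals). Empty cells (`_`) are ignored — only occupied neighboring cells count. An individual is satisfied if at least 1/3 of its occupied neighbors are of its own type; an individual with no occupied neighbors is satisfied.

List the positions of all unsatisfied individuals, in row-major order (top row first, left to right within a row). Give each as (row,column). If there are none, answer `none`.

(2,4), (3,6), (5,6), (6,5)

Row 1: (1,1)X 1/1 ✓ · (1,3)O 0/0 ✓ · (1,5)O 2/2 ✓ · (1,6)O 2/2 ✓
Row 2: (2,1)X 1/1 ✓ · (2,4)X 0/1 ✗ · (2,5)O 2/3 ✓ · (2,6)O 2/3 ✓
Row 3: (3,3)X 1/1 ✓ · (3,6)X 0/2 ✗
Row 4: (4,3)X 3/3 ✓ · (4,4)X 1/2 ✓ · (4,5)O 1/2 ✓ · (4,6)O 1/3 ✓
Row 5: (5,1)X 1/1 ✓ · (5,3)X 1/2 ✓ · (5,6)X 0/1 ✗
Row 6: (6,1)X 3/3 ✓ · (6,2)X 1/2 ✓ · (6,3)O 1/3 ✓ · (6,5)X 0/1 ✗
Row 7: (7,1)X 1/1 ✓ · (7,3)O 2/2 ✓ · (7,4)O 2/2 ✓ · (7,5)O 2/3 ✓ · (7,6)O 1/1 ✓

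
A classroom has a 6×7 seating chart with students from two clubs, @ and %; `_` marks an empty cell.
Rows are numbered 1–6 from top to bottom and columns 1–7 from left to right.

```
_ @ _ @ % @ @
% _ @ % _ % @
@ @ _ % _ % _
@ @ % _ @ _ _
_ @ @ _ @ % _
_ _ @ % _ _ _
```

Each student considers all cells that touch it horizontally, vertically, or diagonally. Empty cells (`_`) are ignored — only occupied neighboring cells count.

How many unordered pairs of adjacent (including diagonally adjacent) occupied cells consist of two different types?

23

Scan each occupied cell's neighbors to the right and below (and the two forward diagonals) so each pair is counted once.
From row 1: 6 unlike of 13 pairs (running 6/13).
From row 2: 6 unlike of 9 pairs (running 12/22).
From row 3: 3 unlike of 9 pairs (running 15/31).
From row 4: 4 unlike of 9 pairs (running 19/40).
From row 5: 3 unlike of 6 pairs (running 22/46).
From row 6: 1 unlike of 1 pairs (running 23/47).
Total adjacent occupied pairs: 47; unlike-type pairs: 23.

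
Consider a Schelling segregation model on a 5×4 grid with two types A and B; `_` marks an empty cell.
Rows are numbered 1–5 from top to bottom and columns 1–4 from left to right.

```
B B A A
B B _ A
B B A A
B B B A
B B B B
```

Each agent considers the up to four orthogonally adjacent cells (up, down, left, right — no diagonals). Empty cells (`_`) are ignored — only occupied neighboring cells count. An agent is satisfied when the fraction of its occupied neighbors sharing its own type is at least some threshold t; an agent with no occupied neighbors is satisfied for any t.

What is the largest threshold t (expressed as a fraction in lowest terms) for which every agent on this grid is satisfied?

1/3

(1,1)B 2/2
(1,2)B 2/3
(1,3)A 1/2
(1,4)A 2/2
(2,1)B 3/3
(2,2)B 3/3
(2,4)A 2/2
(3,1)B 3/3
(3,2)B 3/4
(3,3)A 1/3
(3,4)A 3/3
(4,1)B 3/3
(4,2)B 4/4
(4,3)B 2/4
(4,4)A 1/3
(5,1)B 2/2
(5,2)B 3/3
(5,3)B 3/3
(5,4)B 1/2
The smallest same-type fraction is 1/3 at (3,3), which reduces to 1/3. Any threshold above that leaves this agent unsatisfied.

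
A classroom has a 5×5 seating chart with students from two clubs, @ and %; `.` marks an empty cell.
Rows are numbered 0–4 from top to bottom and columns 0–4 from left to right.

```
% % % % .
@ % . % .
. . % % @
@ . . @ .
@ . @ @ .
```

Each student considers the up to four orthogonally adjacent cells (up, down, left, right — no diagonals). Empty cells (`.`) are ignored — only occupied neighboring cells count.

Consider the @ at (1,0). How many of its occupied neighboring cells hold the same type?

0

Occupied neighbors of (1,0): (0,0)=%, (1,1)=%.
Same type (@): 0 of 2.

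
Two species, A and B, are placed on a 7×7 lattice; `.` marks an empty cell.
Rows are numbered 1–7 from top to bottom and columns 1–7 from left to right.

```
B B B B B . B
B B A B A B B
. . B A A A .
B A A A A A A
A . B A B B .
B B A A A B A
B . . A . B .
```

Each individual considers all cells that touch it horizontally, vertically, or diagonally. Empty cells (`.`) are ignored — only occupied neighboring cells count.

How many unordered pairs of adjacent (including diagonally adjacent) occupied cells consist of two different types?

Scan each occupied cell's neighbors to the right and below (and the two forward diagonals) so each pair is counted once.
Row 1: B(1,1)–B(1,2)= B(1,1)–B(2,1)= B(1,1)–B(2,2)= B(1,2)–B(1,3)= B(1,2)–B(2,2)= B(1,2)–A(2,3)≠ B(1,2)–B(2,1)= B(1,3)–B(1,4)= B(1,3)–A(2,3)≠ B(1,3)–B(2,4)= B(1,3)–B(2,2)= B(1,4)–B(1,5)= B(1,4)–B(2,4)= B(1,4)–A(2,5)≠ B(1,4)–A(2,3)≠ B(1,5)–A(2,5)≠ B(1,5)–B(2,6)= B(1,5)–B(2,4)= B(1,7)–B(2,7)= B(1,7)–B(2,6)=  → 5/20 unlike.
Row 2: B(2,1)–B(2,2)= B(2,2)–A(2,3)≠ B(2,2)–B(3,3)= A(2,3)–B(2,4)≠ A(2,3)–B(3,3)≠ A(2,3)–A(3,4)= B(2,4)–A(2,5)≠ B(2,4)–A(3,4)≠ B(2,4)–A(3,5)≠ B(2,4)–B(3,3)= A(2,5)–B(2,6)≠ A(2,5)–A(3,5)= A(2,5)–A(3,6)= A(2,5)–A(3,4)= B(2,6)–B(2,7)= B(2,6)–A(3,6)≠ B(2,6)–A(3,5)≠ B(2,7)–A(3,6)≠  → 10/18 unlike.
Row 3: B(3,3)–A(3,4)≠ B(3,3)–A(4,3)≠ B(3,3)–A(4,4)≠ B(3,3)–A(4,2)≠ A(3,4)–A(3,5)= A(3,4)–A(4,4)= A(3,4)–A(4,5)= A(3,4)–A(4,3)= A(3,5)–A(3,6)= A(3,5)–A(4,5)= A(3,5)–A(4,6)= A(3,5)–A(4,4)= A(3,6)–A(4,6)= A(3,6)–A(4,7)= A(3,6)–A(4,5)=  → 4/15 unlike.
Row 4: B(4,1)–A(4,2)≠ B(4,1)–A(5,1)≠ A(4,2)–A(4,3)= A(4,2)–B(5,3)≠ A(4,2)–A(5,1)= A(4,3)–A(4,4)= A(4,3)–B(5,3)≠ A(4,3)–A(5,4)= A(4,4)–A(4,5)= A(4,4)–A(5,4)= A(4,4)–B(5,5)≠ A(4,4)–B(5,3)≠ A(4,5)–A(4,6)= A(4,5)–B(5,5)≠ A(4,5)–B(5,6)≠ A(4,5)–A(5,4)= A(4,6)–A(4,7)= A(4,6)–B(5,6)≠ A(4,6)–B(5,5)≠ A(4,7)–B(5,6)≠  → 11/20 unlike.
Row 5: A(5,1)–B(6,1)≠ A(5,1)–B(6,2)≠ B(5,3)–A(5,4)≠ B(5,3)–A(6,3)≠ B(5,3)–A(6,4)≠ B(5,3)–B(6,2)= A(5,4)–B(5,5)≠ A(5,4)–A(6,4)= A(5,4)–A(6,5)= A(5,4)–A(6,3)= B(5,5)–B(5,6)= B(5,5)–A(6,5)≠ B(5,5)–B(6,6)= B(5,5)–A(6,4)≠ B(5,6)–B(6,6)= B(5,6)–A(6,7)≠ B(5,6)–A(6,5)≠  → 10/17 unlike.
Row 6: B(6,1)–B(6,2)= B(6,1)–B(7,1)= B(6,2)–A(6,3)≠ B(6,2)–B(7,1)= A(6,3)–A(6,4)= A(6,3)–A(7,4)= A(6,4)–A(6,5)= A(6,4)–A(7,4)= A(6,5)–B(6,6)≠ A(6,5)–B(7,6)≠ A(6,5)–A(7,4)= B(6,6)–A(6,7)≠ B(6,6)–B(7,6)= A(6,7)–B(7,6)≠  → 5/14 unlike.
Total adjacent occupied pairs: 104; unlike-type pairs: 45.

45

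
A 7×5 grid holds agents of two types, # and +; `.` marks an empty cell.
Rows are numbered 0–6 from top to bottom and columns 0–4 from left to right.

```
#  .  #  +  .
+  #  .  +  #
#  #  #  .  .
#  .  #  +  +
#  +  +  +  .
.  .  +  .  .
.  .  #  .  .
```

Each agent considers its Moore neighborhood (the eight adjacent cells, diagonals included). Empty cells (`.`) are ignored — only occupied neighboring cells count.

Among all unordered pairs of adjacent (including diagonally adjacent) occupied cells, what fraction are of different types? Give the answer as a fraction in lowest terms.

Scan each occupied cell's neighbors to the right and below (and the two forward diagonals) so each pair is counted once.
From row 0: 4 unlike of 7 pairs (running 4/7).
From row 1: 5 unlike of 8 pairs (running 9/15).
From row 2: 1 unlike of 7 pairs (running 10/22).
From row 3: 5 unlike of 10 pairs (running 15/32).
From row 4: 1 unlike of 6 pairs (running 16/38).
From row 5: 1 unlike of 1 pairs (running 17/39).
Total adjacent occupied pairs: 39; unlike-type pairs: 17.
17/39 is already in lowest terms.

17/39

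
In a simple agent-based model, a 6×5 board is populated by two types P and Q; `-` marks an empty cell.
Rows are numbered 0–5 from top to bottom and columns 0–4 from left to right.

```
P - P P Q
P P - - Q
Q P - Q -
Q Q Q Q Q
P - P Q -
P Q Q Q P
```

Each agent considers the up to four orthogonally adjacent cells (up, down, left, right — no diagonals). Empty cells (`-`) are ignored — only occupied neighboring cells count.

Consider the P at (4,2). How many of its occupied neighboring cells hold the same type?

Occupied neighbors of (4,2): (3,2)=Q, (5,2)=Q, (4,3)=Q.
Same type (P): 0 of 3.

0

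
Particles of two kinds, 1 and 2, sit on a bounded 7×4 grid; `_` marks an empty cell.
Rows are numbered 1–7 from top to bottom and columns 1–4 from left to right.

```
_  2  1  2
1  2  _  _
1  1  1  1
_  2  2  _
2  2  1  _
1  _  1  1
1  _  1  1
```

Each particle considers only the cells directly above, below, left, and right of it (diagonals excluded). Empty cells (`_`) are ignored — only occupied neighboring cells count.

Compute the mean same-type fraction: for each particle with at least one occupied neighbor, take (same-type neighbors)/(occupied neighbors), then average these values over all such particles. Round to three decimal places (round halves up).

(1,2)2 1/2
(1,3)1 0/2
(1,4)2 0/1
(2,1)1 1/2
(2,2)2 1/3
(3,1)1 2/2
(3,2)1 2/4
(3,3)1 2/3
(3,4)1 1/1
(4,2)2 2/3
(4,3)2 1/3
(5,1)2 1/2
(5,2)2 2/3
(5,3)1 1/3
(6,1)1 1/2
(6,3)1 3/3
(6,4)1 2/2
(7,1)1 1/1
(7,3)1 2/2
(7,4)1 2/2
Sum over 20 particles: 1/2 + 0/2 + 0/1 + 1/2 + 1/3 + 2/2 + 2/4 + 2/3 + 1/1 + 2/3 + 1/3 + 1/2 + 2/3 + 1/3 + 1/2 + 3/3 + 2/2 + 1/1 + 2/2 + 2/2 = 25/2; mean = 25/2 ÷ 20 = 5/8 = 0.625 → 0.625.

0.625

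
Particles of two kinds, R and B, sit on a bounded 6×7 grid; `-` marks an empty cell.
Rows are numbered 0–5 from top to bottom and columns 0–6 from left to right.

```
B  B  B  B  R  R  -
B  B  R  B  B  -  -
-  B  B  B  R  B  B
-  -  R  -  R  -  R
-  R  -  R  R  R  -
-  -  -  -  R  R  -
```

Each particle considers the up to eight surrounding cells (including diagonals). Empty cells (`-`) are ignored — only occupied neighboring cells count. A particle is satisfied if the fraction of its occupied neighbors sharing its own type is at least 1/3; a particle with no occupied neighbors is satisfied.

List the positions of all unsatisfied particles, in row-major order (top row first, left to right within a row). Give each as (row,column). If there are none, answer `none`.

(0,0)B 3/3 ok
(0,1)B 4/5 ok
(0,2)B 4/5 ok
(0,3)B 3/5 ok
(0,4)R 1/4 unhappy
(0,5)R 1/2 ok
(1,0)B 4/4 ok
(1,1)B 6/7 ok
(1,2)R 0/8 unhappy
(1,3)B 5/8 ok
(1,4)B 4/7 ok
(2,1)B 3/5 ok
(2,2)B 4/6 ok
(2,3)B 3/7 ok
(2,4)R 1/5 unhappy
(2,5)B 2/5 ok
(2,6)B 1/2 ok
(3,2)R 2/5 ok
(3,4)R 4/6 ok
(3,6)R 1/3 ok
(4,1)R 1/1 ok
(4,3)R 4/4 ok
(4,4)R 5/5 ok
(4,5)R 5/5 ok
(5,4)R 4/4 ok
(5,5)R 3/3 ok

(0,4), (1,2), (2,4)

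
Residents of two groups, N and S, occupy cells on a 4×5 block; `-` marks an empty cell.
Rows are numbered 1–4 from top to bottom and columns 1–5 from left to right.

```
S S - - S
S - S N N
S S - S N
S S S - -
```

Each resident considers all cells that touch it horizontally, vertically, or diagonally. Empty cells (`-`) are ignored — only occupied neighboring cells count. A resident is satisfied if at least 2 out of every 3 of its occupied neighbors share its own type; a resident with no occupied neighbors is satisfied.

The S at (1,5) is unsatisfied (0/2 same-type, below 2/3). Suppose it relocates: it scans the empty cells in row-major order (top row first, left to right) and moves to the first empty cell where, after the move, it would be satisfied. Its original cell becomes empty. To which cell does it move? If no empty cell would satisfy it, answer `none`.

Vacating (1,5). Empty cells in order:
  (1,3): 2/3 same-type → satisfied — stop here.

(1,3)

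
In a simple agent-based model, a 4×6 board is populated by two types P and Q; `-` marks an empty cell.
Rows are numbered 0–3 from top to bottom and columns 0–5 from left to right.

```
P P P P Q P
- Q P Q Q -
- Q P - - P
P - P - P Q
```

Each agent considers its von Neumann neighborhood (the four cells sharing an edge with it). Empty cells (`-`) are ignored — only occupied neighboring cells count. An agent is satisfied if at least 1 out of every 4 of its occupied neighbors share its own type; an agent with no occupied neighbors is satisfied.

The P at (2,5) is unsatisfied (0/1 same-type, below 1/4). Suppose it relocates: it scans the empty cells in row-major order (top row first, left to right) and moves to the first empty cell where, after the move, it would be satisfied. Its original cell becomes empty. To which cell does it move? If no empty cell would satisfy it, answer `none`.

Vacating (2,5). Empty cells in order:
  (1,0): 1/2 same-type → satisfied — stop here.

(1,0)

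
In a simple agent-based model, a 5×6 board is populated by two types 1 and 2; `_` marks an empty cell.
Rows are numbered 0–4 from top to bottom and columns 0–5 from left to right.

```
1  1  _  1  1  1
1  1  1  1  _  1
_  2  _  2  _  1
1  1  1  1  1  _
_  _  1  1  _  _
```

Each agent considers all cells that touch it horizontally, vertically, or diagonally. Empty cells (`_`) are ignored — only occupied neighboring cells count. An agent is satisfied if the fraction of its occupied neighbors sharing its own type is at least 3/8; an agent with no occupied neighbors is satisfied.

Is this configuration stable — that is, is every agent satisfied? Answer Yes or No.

Row 0: (0,0)1 3/3 ok · (0,1)1 4/4 ok · (0,3)1 3/3 ok · (0,4)1 4/4 ok · (0,5)1 2/2 ok
Row 1: (1,0)1 3/4 ok · (1,1)1 4/5 ok · (1,2)1 4/6 ok · (1,3)1 3/4 ok · (1,5)1 3/3 ok
Row 2: (2,1)2 0/6 unhappy · (2,3)2 0/5 unhappy · (2,5)1 2/2 ok
Row 3: (3,0)1 1/2 ok · (3,1)1 3/4 ok · (3,2)1 4/6 ok · (3,3)1 4/5 ok · (3,4)1 3/4 ok
Row 4: (4,2)1 4/4 ok · (4,3)1 4/4 ok
For instance (2,1) has only 0/6 same-type neighbors, below 3/8.

No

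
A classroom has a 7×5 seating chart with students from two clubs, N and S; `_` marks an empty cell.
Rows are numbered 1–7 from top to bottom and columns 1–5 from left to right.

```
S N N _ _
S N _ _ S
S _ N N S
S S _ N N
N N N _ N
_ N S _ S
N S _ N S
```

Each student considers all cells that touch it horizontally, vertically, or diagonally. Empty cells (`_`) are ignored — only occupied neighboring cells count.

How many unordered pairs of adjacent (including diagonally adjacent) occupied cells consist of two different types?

Scan each occupied cell's neighbors to the right and below (and the two forward diagonals) so each pair is counted once.
Row 1: S(1,1)–N(1,2)≠ S(1,1)–S(2,1)= S(1,1)–N(2,2)≠ N(1,2)–N(1,3)= N(1,2)–N(2,2)= N(1,2)–S(2,1)≠ N(1,3)–N(2,2)=  → 3/7 unlike.
Row 2: S(2,1)–N(2,2)≠ S(2,1)–S(3,1)= N(2,2)–N(3,3)= N(2,2)–S(3,1)≠ S(2,5)–S(3,5)= S(2,5)–N(3,4)≠  → 3/6 unlike.
Row 3: S(3,1)–S(4,1)= S(3,1)–S(4,2)= N(3,3)–N(3,4)= N(3,3)–N(4,4)= N(3,3)–S(4,2)≠ N(3,4)–S(3,5)≠ N(3,4)–N(4,4)= N(3,4)–N(4,5)= S(3,5)–N(4,5)≠ S(3,5)–N(4,4)≠  → 4/10 unlike.
Row 4: S(4,1)–S(4,2)= S(4,1)–N(5,1)≠ S(4,1)–N(5,2)≠ S(4,2)–N(5,2)≠ S(4,2)–N(5,3)≠ S(4,2)–N(5,1)≠ N(4,4)–N(4,5)= N(4,4)–N(5,5)= N(4,4)–N(5,3)= N(4,5)–N(5,5)=  → 5/10 unlike.
Row 5: N(5,1)–N(5,2)= N(5,1)–N(6,2)= N(5,2)–N(5,3)= N(5,2)–N(6,2)= N(5,2)–S(6,3)≠ N(5,3)–S(6,3)≠ N(5,3)–N(6,2)= N(5,5)–S(6,5)≠  → 3/8 unlike.
Row 6: N(6,2)–S(6,3)≠ N(6,2)–S(7,2)≠ N(6,2)–N(7,1)= S(6,3)–N(7,4)≠ S(6,3)–S(7,2)= S(6,5)–S(7,5)= S(6,5)–N(7,4)≠  → 4/7 unlike.
Row 7: N(7,1)–S(7,2)≠ N(7,4)–S(7,5)≠  → 2/2 unlike.
Total adjacent occupied pairs: 50; unlike-type pairs: 24.

24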